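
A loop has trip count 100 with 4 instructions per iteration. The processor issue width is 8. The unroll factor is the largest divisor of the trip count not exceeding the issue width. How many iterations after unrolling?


Largest divisor of 100 <= 8 is 5
New iterations = 100 / 5 = 20

20


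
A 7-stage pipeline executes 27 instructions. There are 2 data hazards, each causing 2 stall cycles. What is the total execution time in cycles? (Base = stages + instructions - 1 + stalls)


Base cycles = 7 + 27 - 1 = 33
Total stalls = 2 * 2 = 4
Total = 33 + 4 = 37

37


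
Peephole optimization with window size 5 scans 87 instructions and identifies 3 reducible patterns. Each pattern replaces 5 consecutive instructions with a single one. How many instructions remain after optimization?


Each match removes 4 instructions.
Total removed = 3 * 4 = 12
Remaining = 87 - 12 = 75

75


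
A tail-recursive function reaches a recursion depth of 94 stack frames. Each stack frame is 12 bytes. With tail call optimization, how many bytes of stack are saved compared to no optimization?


Without TCO: 94 * 12 = 1128 bytes
With TCO: reuse 1 frame = 12 bytes
Savings = 1128 - 12 = 1116

1116


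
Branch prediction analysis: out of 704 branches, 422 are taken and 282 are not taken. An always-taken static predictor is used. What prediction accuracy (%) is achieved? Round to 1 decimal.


Predictor: always-taken
Correct predictions = 422
Accuracy = 422 / 704 * 100 = 59.9%

59.9


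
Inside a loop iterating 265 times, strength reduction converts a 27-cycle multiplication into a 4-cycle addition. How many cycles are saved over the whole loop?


Per-iteration saving = 27 - 4 = 23
Total saved = 265 * 23 = 6095

6095


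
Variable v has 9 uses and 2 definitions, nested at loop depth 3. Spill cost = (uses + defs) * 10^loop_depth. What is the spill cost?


uses + defs = 9 + 2 = 11
10^3 = 1000
Spill cost = 11 * 1000 = 11000

11000


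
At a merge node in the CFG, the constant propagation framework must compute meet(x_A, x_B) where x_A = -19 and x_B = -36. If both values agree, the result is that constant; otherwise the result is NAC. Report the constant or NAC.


Meet operation: if both paths give the same constant, result is that constant; if they differ, result is NAC (not-a-constant).
Path A: -19, Path B: -36 -> differ
Result: not-a-constant -> NAC

NAC


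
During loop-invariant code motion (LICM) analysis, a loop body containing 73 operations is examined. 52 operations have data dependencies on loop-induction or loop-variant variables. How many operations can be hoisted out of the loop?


Invariant candidates = total - loop-dependent
= 73 - 52 = 21

21


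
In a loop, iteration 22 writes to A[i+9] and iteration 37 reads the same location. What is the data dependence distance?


Distance = read iteration - write iteration
= 37 - 22 = 15

15


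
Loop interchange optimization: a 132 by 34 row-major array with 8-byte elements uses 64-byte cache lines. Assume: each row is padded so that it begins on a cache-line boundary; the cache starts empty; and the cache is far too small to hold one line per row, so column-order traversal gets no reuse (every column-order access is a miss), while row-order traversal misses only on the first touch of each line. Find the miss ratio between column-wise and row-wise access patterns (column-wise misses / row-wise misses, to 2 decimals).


Each row occupies 34 * 8 = 272 bytes and starts on a line boundary, so it spans ceil(272 / 64) = 5 cache lines.
Row-major traversal misses (one per line touched): 132 * ceil(34 * 8 / 64) = 660
Column-major traversal misses (no reuse, every access misses): 132 * 34 = 4488
Ratio = 4488 / 660 = 6.8

6.8


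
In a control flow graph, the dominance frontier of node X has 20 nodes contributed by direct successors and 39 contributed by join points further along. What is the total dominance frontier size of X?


DF(X) = direct successor contributions + join point contributions
= 20 + 39 = 59

59


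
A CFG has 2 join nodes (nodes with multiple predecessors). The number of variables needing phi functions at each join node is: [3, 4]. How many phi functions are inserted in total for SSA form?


Total phi functions = sum of phi functions at each join node
= 3 + 4 = 7

7


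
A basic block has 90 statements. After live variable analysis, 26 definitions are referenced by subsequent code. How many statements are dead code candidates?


Dead code = total statements - live definitions
= 90 - 26 = 64

64


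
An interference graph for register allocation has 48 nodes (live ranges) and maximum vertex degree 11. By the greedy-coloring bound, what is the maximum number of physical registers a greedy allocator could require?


Greedy coloring never needs more than (max_degree + 1) colors: when coloring a vertex, at most max_degree neighbors are already colored.
Upper bound = 11 + 1 = 12

12


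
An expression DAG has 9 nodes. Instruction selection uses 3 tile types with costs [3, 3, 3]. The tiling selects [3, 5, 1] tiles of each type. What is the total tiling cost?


Total cost = sum(count_i * cost_i)
= 3*3 + 5*3 + 1*3
= 27

27


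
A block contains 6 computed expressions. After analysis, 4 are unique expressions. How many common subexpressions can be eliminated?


CSE count = total expressions - unique expressions
= 6 - 4 = 2

2


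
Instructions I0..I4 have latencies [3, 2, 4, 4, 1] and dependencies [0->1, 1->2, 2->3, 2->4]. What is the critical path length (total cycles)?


Compute longest path through dependency graph: dist(Ik) = max over predecessors of dist + latency(Ik).
dist(I0) = latency 3 = 3
dist(I1) = dist(I0) + 2 = 3 + 2 = 5
dist(I2) = dist(I1) + 4 = 5 + 4 = 9
dist(I3) = dist(I2) + 4 = 9 + 4 = 13
dist(I4) = dist(I2) + 1 = 9 + 1 = 10
Critical path = max dist = 13

13


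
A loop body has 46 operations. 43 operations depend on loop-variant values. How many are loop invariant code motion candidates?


Invariant candidates = total - loop-dependent
= 46 - 43 = 3

3


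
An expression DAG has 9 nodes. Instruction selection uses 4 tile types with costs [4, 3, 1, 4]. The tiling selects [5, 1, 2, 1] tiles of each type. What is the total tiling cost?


Total cost = sum(count_i * cost_i)
= 5*4 + 1*3 + 2*1 + 1*4
= 29

29


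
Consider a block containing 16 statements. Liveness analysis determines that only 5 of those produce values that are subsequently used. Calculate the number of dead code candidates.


Dead code = total statements - live definitions
= 16 - 5 = 11

11


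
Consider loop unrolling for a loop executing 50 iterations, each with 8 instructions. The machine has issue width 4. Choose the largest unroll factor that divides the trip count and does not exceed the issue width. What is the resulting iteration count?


Largest divisor of 50 <= 4 is 2
New iterations = 50 / 2 = 25

25


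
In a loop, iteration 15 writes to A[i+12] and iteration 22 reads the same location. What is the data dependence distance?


Distance = read iteration - write iteration
= 22 - 15 = 7

7


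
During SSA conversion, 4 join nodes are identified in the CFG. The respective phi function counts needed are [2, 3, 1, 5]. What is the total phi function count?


Total phi functions = sum of phi functions at each join node
= 2 + 3 + 1 + 5 = 11

11


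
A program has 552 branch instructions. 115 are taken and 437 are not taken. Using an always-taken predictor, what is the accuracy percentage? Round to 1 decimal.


Predictor: always-taken
Correct predictions = 115
Accuracy = 115 / 552 * 100 = 20.8%

20.8


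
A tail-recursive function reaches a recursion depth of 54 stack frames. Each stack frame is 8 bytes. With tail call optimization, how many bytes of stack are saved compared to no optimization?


Without TCO: 54 * 8 = 432 bytes
With TCO: reuse 1 frame = 8 bytes
Savings = 432 - 8 = 424

424


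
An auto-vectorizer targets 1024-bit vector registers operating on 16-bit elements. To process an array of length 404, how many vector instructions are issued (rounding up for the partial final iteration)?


Width = 1024 / 16 = 64 elements per vector op
Iterations = ceil(404 / 64) = 7

7


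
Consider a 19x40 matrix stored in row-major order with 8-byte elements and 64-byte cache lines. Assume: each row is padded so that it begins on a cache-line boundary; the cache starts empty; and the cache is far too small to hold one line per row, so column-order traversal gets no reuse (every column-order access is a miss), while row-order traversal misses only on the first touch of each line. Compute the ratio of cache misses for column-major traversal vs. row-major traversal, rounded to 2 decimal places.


Each row occupies 40 * 8 = 320 bytes and starts on a line boundary, so it spans ceil(320 / 64) = 5 cache lines.
Row-major traversal misses (one per line touched): 19 * ceil(40 * 8 / 64) = 95
Column-major traversal misses (no reuse, every access misses): 19 * 40 = 760
Ratio = 760 / 95 = 8.0

8.0


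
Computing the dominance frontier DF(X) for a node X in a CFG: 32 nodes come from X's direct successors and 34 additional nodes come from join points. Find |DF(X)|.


DF(X) = direct successor contributions + join point contributions
= 32 + 34 = 66

66


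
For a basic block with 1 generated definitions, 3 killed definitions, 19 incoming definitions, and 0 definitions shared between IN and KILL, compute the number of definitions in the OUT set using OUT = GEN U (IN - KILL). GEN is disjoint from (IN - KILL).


IN - KILL: 19 - 0 = 19 surviving definitions
OUT = GEN + surviving = 1 + 19 = 20

20


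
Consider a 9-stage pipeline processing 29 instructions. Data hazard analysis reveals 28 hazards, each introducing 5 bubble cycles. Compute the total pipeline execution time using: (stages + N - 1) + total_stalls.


Base cycles = 9 + 29 - 1 = 37
Total stalls = 28 * 5 = 140
Total = 37 + 140 = 177

177


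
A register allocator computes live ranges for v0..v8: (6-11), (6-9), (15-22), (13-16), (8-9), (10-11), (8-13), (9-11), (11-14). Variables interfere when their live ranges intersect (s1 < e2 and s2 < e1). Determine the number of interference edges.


Check all pairs for overlapping intervals.
Two intervals (s1,e1) and (s2,e2) overlap if s1 < e2 and s2 < e1.
v0 (6-11) vs v1..v8: overlaps v1, v4, v5, v6, v7 -> 5
v1 (6-9) vs v2..v8: overlaps v4, v6 -> 2
v2 (15-22) vs v3..v8: overlaps v3 -> 1
v3 (13-16) vs v4..v8: overlaps v8 -> 1
v4 (8-9) vs v5..v8: overlaps v6 -> 1
v5 (10-11) vs v6..v8: overlaps v6, v7 -> 2
v6 (8-13) vs v7..v8: overlaps v7, v8 -> 2
v7 (9-11) vs v8: overlaps none -> 0
Total overlapping pairs = 5 + 2 + 1 + 1 + 1 + 2 + 2 + 0 = 14

14


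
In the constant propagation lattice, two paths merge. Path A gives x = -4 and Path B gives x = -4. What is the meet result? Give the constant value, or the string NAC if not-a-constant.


Meet operation: if both paths give the same constant, result is that constant; if they differ, result is NAC (not-a-constant).
Path A: -4, Path B: -4 -> equal
Result: constant -> -4

-4


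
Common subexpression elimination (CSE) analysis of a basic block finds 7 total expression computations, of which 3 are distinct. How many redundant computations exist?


CSE count = total expressions - unique expressions
= 7 - 3 = 4

4


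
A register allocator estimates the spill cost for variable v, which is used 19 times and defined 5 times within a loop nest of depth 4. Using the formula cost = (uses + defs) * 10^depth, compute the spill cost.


uses + defs = 19 + 5 = 24
10^4 = 10000
Spill cost = 24 * 10000 = 240000

240000


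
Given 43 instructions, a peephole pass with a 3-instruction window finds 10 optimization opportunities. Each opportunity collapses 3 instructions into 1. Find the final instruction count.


Each match removes 2 instructions.
Total removed = 10 * 2 = 20
Remaining = 43 - 20 = 23

23


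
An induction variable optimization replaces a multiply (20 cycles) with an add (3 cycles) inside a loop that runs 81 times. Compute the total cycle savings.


Per-iteration saving = 20 - 3 = 17
Total saved = 81 * 17 = 1377

1377


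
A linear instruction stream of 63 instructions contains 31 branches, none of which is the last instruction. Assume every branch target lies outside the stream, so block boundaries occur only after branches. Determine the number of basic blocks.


With no in-sequence branch targets, the leaders are the first instruction plus the instruction after each branch.
Number of basic blocks = branches + 1
= 31 + 1 = 32

32


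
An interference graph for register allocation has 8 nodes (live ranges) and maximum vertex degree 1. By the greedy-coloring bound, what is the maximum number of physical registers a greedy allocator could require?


Greedy coloring never needs more than (max_degree + 1) colors: when coloring a vertex, at most max_degree neighbors are already colored.
Upper bound = 1 + 1 = 2

2


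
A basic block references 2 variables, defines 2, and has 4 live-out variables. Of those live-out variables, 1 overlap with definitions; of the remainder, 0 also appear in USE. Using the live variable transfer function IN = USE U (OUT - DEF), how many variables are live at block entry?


OUT - DEF: 4 - 1 = 3
|IN| = |USE| + |OUT - DEF| - |USE ∩ (OUT - DEF)| = 2 + 3 - 0 = 5

5


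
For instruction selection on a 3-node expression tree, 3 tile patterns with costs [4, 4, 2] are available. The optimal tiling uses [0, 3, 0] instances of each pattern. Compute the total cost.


Total cost = sum(count_i * cost_i)
= 0*4 + 3*4 + 0*2
= 12

12


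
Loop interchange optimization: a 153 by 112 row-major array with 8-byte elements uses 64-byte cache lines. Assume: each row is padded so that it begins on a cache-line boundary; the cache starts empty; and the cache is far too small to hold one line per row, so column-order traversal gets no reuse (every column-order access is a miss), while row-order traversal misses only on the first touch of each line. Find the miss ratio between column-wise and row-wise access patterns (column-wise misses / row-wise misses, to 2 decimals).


Each row occupies 112 * 8 = 896 bytes and starts on a line boundary, so it spans ceil(896 / 64) = 14 cache lines.
Row-major traversal misses (one per line touched): 153 * ceil(112 * 8 / 64) = 2142
Column-major traversal misses (no reuse, every access misses): 153 * 112 = 17136
Ratio = 17136 / 2142 = 8.0

8.0


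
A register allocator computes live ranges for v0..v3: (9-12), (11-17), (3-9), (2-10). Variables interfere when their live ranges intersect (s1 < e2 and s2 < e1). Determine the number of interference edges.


Check all pairs for overlapping intervals.
Two intervals (s1,e1) and (s2,e2) overlap if s1 < e2 and s2 < e1.
v0 (9-12) vs v1..v3: overlaps v1, v3 -> 2
v1 (11-17) vs v2..v3: overlaps none -> 0
v2 (3-9) vs v3: overlaps v3 -> 1
Total overlapping pairs = 2 + 0 + 1 = 3

3


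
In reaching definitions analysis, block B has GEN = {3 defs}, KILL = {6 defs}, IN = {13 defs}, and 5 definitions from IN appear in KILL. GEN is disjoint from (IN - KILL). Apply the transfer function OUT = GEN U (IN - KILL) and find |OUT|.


IN - KILL: 13 - 5 = 8 surviving definitions
OUT = GEN + surviving = 3 + 8 = 11

11


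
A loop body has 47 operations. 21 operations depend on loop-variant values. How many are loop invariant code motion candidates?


Invariant candidates = total - loop-dependent
= 47 - 21 = 26

26


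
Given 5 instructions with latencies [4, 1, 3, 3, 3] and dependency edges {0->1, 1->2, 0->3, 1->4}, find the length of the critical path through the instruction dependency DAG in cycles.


Compute longest path through dependency graph: dist(Ik) = max over predecessors of dist + latency(Ik).
dist(I0) = latency 4 = 4
dist(I1) = dist(I0) + 1 = 4 + 1 = 5
dist(I2) = dist(I1) + 3 = 5 + 3 = 8
dist(I3) = dist(I0) + 3 = 4 + 3 = 7
dist(I4) = dist(I1) + 3 = 5 + 3 = 8
Critical path = max dist = 8

8


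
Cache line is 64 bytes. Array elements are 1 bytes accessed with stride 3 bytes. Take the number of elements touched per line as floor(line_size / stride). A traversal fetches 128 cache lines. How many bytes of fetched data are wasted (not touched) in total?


Elements per line = floor(64 / 3) = 21
Bytes used per line = 21 * 1 = 21
Wasted per line = 64 - 21 = 43
Total wasted = 43 * 128 = 5504

5504


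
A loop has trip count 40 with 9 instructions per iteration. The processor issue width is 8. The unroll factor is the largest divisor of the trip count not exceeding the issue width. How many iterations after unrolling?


Largest divisor of 40 <= 8 is 8
New iterations = 40 / 8 = 5

5


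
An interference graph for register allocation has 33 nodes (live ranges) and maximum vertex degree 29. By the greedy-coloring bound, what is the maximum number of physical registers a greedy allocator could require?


Greedy coloring never needs more than (max_degree + 1) colors: when coloring a vertex, at most max_degree neighbors are already colored.
Upper bound = 29 + 1 = 30

30


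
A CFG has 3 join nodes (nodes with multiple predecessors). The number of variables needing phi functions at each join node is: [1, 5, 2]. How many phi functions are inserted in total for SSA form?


Total phi functions = sum of phi functions at each join node
= 1 + 5 + 2 = 8

8


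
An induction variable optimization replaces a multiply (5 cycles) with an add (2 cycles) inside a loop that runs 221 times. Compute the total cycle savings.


Per-iteration saving = 5 - 2 = 3
Total saved = 221 * 3 = 663

663


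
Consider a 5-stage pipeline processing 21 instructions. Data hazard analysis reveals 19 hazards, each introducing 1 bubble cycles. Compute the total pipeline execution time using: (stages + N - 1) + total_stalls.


Base cycles = 5 + 21 - 1 = 25
Total stalls = 19 * 1 = 19
Total = 25 + 19 = 44

44


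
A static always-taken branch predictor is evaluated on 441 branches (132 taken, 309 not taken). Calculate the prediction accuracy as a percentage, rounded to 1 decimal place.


Predictor: always-taken
Correct predictions = 132
Accuracy = 132 / 441 * 100 = 29.9%

29.9


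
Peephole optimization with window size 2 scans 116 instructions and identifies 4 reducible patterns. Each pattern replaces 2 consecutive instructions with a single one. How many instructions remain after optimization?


Each match removes 1 instructions.
Total removed = 4 * 1 = 4
Remaining = 116 - 4 = 112

112


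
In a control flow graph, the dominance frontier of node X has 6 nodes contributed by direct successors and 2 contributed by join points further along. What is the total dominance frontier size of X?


DF(X) = direct successor contributions + join point contributions
= 6 + 2 = 8

8


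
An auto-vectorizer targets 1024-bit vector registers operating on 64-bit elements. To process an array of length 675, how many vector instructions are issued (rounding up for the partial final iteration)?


Width = 1024 / 64 = 16 elements per vector op
Iterations = ceil(675 / 16) = 43

43


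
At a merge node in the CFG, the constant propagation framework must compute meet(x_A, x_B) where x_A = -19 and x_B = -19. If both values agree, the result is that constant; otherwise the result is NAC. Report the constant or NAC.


Meet operation: if both paths give the same constant, result is that constant; if they differ, result is NAC (not-a-constant).
Path A: -19, Path B: -19 -> equal
Result: constant -> -19

-19


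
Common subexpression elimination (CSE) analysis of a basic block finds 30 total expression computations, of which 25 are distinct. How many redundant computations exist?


CSE count = total expressions - unique expressions
= 30 - 25 = 5

5


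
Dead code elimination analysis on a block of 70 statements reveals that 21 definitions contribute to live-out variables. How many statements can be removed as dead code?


Dead code = total statements - live definitions
= 70 - 21 = 49

49


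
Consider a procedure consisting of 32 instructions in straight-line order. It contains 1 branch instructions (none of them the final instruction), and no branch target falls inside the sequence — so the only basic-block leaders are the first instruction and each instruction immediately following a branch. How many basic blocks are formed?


With no in-sequence branch targets, the leaders are the first instruction plus the instruction after each branch.
Number of basic blocks = branches + 1
= 1 + 1 = 2

2


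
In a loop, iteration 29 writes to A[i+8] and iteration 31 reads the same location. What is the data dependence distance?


Distance = read iteration - write iteration
= 31 - 29 = 2

2


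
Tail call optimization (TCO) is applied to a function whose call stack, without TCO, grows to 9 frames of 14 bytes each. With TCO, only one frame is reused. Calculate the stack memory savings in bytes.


Without TCO: 9 * 14 = 126 bytes
With TCO: reuse 1 frame = 14 bytes
Savings = 126 - 14 = 112

112


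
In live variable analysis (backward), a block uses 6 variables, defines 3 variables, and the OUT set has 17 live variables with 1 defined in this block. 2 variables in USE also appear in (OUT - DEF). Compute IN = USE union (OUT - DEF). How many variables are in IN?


OUT - DEF: 17 - 1 = 16
|IN| = |USE| + |OUT - DEF| - |USE ∩ (OUT - DEF)| = 6 + 16 - 2 = 20

20


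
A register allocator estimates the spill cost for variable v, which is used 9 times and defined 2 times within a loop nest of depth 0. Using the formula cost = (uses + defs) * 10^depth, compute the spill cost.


uses + defs = 9 + 2 = 11
10^0 = 1
Spill cost = 11 * 1 = 11

11


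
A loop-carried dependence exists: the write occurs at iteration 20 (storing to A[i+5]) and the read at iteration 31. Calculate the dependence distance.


Distance = read iteration - write iteration
= 31 - 20 = 11

11


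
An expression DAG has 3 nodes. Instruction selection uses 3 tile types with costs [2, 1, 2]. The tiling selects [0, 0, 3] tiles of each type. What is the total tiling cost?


Total cost = sum(count_i * cost_i)
= 0*2 + 0*1 + 3*2
= 6

6


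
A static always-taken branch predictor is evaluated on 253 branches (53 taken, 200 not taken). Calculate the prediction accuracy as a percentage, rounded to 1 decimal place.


Predictor: always-taken
Correct predictions = 53
Accuracy = 53 / 253 * 100 = 20.9%

20.9


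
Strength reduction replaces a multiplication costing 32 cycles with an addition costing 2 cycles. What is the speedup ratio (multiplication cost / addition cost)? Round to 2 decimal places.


Ratio = mult_cost / add_cost = 32 / 2 = 16.0

16.0


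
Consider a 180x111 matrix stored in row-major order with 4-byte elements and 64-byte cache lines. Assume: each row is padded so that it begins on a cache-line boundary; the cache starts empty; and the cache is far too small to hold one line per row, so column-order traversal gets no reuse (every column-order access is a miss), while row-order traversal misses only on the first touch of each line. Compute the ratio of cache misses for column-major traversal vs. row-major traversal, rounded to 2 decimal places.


Each row occupies 111 * 4 = 444 bytes and starts on a line boundary, so it spans ceil(444 / 64) = 7 cache lines.
Row-major traversal misses (one per line touched): 180 * ceil(111 * 4 / 64) = 1260
Column-major traversal misses (no reuse, every access misses): 180 * 111 = 19980
Ratio = 19980 / 1260 = 15.86

15.86


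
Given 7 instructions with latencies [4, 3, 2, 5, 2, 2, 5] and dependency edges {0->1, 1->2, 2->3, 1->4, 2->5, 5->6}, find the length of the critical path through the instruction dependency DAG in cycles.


Compute longest path through dependency graph: dist(Ik) = max over predecessors of dist + latency(Ik).
dist(I0) = latency 4 = 4
dist(I1) = dist(I0) + 3 = 4 + 3 = 7
dist(I2) = dist(I1) + 2 = 7 + 2 = 9
dist(I3) = dist(I2) + 5 = 9 + 5 = 14
dist(I4) = dist(I1) + 2 = 7 + 2 = 9
dist(I5) = dist(I2) + 2 = 9 + 2 = 11
dist(I6) = dist(I5) + 5 = 11 + 5 = 16
Critical path = max dist = 16

16


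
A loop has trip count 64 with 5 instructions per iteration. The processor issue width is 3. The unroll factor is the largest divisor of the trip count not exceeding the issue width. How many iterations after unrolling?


Largest divisor of 64 <= 3 is 2
New iterations = 64 / 2 = 32

32


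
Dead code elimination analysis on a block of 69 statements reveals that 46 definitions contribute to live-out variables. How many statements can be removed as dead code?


Dead code = total statements - live definitions
= 69 - 46 = 23

23


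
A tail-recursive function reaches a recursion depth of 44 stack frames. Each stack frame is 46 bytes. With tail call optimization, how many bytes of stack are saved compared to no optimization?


Without TCO: 44 * 46 = 2024 bytes
With TCO: reuse 1 frame = 46 bytes
Savings = 2024 - 46 = 1978

1978


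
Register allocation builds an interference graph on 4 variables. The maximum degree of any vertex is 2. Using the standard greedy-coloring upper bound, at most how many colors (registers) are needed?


Greedy coloring never needs more than (max_degree + 1) colors: when coloring a vertex, at most max_degree neighbors are already colored.
Upper bound = 2 + 1 = 3

3


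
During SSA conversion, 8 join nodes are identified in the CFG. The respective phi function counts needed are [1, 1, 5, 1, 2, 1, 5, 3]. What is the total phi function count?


Total phi functions = sum of phi functions at each join node
= 1 + 1 + 5 + 1 + 2 + 1 + 5 + 3 = 19

19


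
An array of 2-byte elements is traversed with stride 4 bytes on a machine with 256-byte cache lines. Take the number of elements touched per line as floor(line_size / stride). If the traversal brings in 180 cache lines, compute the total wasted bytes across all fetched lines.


Elements per line = floor(256 / 4) = 64
Bytes used per line = 64 * 2 = 128
Wasted per line = 256 - 128 = 128
Total wasted = 128 * 180 = 23040

23040


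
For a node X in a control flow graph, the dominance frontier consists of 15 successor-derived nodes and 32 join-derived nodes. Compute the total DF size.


DF(X) = direct successor contributions + join point contributions
= 15 + 32 = 47

47


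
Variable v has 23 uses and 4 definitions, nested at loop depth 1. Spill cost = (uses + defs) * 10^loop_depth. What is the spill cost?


uses + defs = 23 + 4 = 27
10^1 = 10
Spill cost = 27 * 10 = 270

270


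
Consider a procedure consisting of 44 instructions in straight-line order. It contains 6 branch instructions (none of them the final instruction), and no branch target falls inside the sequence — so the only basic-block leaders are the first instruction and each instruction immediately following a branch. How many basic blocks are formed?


With no in-sequence branch targets, the leaders are the first instruction plus the instruction after each branch.
Number of basic blocks = branches + 1
= 6 + 1 = 7

7


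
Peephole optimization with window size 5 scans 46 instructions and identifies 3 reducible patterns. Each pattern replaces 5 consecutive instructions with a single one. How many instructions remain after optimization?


Each match removes 4 instructions.
Total removed = 3 * 4 = 12
Remaining = 46 - 12 = 34

34


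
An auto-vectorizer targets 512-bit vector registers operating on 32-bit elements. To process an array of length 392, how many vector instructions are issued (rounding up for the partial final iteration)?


Width = 512 / 32 = 16 elements per vector op
Iterations = ceil(392 / 16) = 25

25


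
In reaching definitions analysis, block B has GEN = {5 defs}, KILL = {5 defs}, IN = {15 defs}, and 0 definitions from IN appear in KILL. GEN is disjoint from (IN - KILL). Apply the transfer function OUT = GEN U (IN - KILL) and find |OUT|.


IN - KILL: 15 - 0 = 15 surviving definitions
OUT = GEN + surviving = 5 + 15 = 20

20


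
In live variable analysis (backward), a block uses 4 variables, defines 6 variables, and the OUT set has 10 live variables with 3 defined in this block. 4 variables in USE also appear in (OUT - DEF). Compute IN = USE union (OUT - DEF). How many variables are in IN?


OUT - DEF: 10 - 3 = 7
|IN| = |USE| + |OUT - DEF| - |USE ∩ (OUT - DEF)| = 4 + 7 - 4 = 7

7


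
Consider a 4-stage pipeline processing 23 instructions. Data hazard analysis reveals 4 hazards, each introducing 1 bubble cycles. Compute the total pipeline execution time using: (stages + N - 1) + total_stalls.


Base cycles = 4 + 23 - 1 = 26
Total stalls = 4 * 1 = 4
Total = 26 + 4 = 30

30


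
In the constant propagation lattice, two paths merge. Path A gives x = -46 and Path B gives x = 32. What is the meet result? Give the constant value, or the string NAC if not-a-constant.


Meet operation: if both paths give the same constant, result is that constant; if they differ, result is NAC (not-a-constant).
Path A: -46, Path B: 32 -> differ
Result: not-a-constant -> NAC

NAC


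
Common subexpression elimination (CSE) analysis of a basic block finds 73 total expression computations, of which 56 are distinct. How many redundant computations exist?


CSE count = total expressions - unique expressions
= 73 - 56 = 17

17


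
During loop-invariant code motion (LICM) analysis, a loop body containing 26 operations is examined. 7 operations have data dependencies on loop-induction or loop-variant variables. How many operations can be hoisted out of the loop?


Invariant candidates = total - loop-dependent
= 26 - 7 = 19

19


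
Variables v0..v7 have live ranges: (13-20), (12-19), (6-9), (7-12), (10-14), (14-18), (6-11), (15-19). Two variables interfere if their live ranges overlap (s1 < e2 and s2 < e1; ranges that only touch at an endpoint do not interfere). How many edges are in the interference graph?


Check all pairs for overlapping intervals.
Two intervals (s1,e1) and (s2,e2) overlap if s1 < e2 and s2 < e1.
v0 (13-20) vs v1..v7: overlaps v1, v4, v5, v7 -> 4
v1 (12-19) vs v2..v7: overlaps v4, v5, v7 -> 3
v2 (6-9) vs v3..v7: overlaps v3, v6 -> 2
v3 (7-12) vs v4..v7: overlaps v4, v6 -> 2
v4 (10-14) vs v5..v7: overlaps v6 -> 1
v5 (14-18) vs v6..v7: overlaps v7 -> 1
v6 (6-11) vs v7: overlaps none -> 0
Total overlapping pairs = 4 + 3 + 2 + 2 + 1 + 1 + 0 = 13

13


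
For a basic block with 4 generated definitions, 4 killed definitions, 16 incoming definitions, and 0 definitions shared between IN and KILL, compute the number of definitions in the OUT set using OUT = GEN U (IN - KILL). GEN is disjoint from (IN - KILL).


IN - KILL: 16 - 0 = 16 surviving definitions
OUT = GEN + surviving = 4 + 16 = 20

20


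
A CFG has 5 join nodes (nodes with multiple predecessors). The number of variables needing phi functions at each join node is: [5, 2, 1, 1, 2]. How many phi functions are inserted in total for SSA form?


Total phi functions = sum of phi functions at each join node
= 5 + 2 + 1 + 1 + 2 = 11

11


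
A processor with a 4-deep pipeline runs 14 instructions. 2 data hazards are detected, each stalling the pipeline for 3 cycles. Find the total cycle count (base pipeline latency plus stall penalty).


Base cycles = 4 + 14 - 1 = 17
Total stalls = 2 * 3 = 6
Total = 17 + 6 = 23

23


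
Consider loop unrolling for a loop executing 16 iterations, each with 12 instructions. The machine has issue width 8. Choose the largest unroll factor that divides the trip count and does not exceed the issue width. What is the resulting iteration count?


Largest divisor of 16 <= 8 is 8
New iterations = 16 / 8 = 2

2


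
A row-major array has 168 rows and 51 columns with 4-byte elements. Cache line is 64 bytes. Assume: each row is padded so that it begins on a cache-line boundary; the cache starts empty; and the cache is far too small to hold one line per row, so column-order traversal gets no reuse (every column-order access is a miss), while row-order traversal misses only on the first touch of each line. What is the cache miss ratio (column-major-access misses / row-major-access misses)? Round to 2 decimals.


Each row occupies 51 * 4 = 204 bytes and starts on a line boundary, so it spans ceil(204 / 64) = 4 cache lines.
Row-major traversal misses (one per line touched): 168 * ceil(51 * 4 / 64) = 672
Column-major traversal misses (no reuse, every access misses): 168 * 51 = 8568
Ratio = 8568 / 672 = 12.75

12.75


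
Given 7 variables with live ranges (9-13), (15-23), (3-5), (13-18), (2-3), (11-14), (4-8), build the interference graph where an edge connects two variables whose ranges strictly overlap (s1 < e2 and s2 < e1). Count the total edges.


Check all pairs for overlapping intervals.
Two intervals (s1,e1) and (s2,e2) overlap if s1 < e2 and s2 < e1.
v0 (9-13) vs v1..v6: overlaps v5 -> 1
v1 (15-23) vs v2..v6: overlaps v3 -> 1
v2 (3-5) vs v3..v6: overlaps v6 -> 1
v3 (13-18) vs v4..v6: overlaps v5 -> 1
v4 (2-3) vs v5..v6: overlaps none -> 0
v5 (11-14) vs v6: overlaps none -> 0
Total overlapping pairs = 1 + 1 + 1 + 1 + 0 + 0 = 4

4


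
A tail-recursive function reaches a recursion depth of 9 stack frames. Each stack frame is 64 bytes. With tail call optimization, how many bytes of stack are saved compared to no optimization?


Without TCO: 9 * 64 = 576 bytes
With TCO: reuse 1 frame = 64 bytes
Savings = 576 - 64 = 512

512


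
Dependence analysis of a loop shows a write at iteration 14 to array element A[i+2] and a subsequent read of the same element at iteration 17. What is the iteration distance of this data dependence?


Distance = read iteration - write iteration
= 17 - 14 = 3

3


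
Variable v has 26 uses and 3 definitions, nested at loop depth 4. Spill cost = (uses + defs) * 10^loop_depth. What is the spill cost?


uses + defs = 26 + 3 = 29
10^4 = 10000
Spill cost = 29 * 10000 = 290000

290000


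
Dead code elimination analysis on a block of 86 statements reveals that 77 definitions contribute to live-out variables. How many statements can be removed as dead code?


Dead code = total statements - live definitions
= 86 - 77 = 9

9


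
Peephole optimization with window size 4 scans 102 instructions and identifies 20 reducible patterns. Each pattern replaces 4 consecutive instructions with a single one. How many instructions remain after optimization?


Each match removes 3 instructions.
Total removed = 20 * 3 = 60
Remaining = 102 - 60 = 42

42


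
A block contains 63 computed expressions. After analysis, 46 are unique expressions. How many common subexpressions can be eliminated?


CSE count = total expressions - unique expressions
= 63 - 46 = 17

17


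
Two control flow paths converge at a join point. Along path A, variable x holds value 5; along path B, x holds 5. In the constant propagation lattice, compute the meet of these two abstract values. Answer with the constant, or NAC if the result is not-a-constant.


Meet operation: if both paths give the same constant, result is that constant; if they differ, result is NAC (not-a-constant).
Path A: 5, Path B: 5 -> equal
Result: constant -> 5

5


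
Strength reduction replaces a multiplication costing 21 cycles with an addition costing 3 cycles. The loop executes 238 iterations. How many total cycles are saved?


Per-iteration saving = 21 - 3 = 18
Total saved = 238 * 18 = 4284

4284


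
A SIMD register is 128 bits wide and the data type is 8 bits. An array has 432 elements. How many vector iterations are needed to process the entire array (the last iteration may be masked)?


Width = 128 / 8 = 16 elements per vector op
Iterations = ceil(432 / 16) = 27

27


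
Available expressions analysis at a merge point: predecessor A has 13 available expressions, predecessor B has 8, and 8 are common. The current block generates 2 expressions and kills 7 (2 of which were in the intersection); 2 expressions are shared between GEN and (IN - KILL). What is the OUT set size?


IN = intersection of predecessors = 8
IN - KILL = 8 - 2 = 6
|OUT| = |GEN| + |IN - KILL| - |GEN ∩ (IN - KILL)| = 2 + 6 - 2 = 6

6


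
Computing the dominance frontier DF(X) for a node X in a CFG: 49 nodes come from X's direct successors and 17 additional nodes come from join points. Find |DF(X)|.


DF(X) = direct successor contributions + join point contributions
= 49 + 17 = 66

66


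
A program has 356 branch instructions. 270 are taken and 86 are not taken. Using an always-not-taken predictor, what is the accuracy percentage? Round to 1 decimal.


Predictor: always-not-taken
Correct predictions = 86
Accuracy = 86 / 356 * 100 = 24.2%

24.2


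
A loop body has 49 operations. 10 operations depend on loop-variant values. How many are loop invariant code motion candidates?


Invariant candidates = total - loop-dependent
= 49 - 10 = 39

39


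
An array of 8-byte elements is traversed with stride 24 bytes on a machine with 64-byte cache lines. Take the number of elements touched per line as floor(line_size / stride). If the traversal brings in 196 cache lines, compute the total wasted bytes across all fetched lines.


Elements per line = floor(64 / 24) = 2
Bytes used per line = 2 * 8 = 16
Wasted per line = 64 - 16 = 48
Total wasted = 48 * 196 = 9408

9408


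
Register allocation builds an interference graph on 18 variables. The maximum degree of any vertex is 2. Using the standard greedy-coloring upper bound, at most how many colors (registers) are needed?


Greedy coloring never needs more than (max_degree + 1) colors: when coloring a vertex, at most max_degree neighbors are already colored.
Upper bound = 2 + 1 = 3

3


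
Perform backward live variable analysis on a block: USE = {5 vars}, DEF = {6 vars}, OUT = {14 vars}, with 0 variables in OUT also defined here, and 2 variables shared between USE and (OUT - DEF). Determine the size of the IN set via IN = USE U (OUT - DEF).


OUT - DEF: 14 - 0 = 14
|IN| = |USE| + |OUT - DEF| - |USE ∩ (OUT - DEF)| = 5 + 14 - 2 = 17

17


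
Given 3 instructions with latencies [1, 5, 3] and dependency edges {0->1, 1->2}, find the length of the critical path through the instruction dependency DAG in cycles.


Compute longest path through dependency graph: dist(Ik) = max over predecessors of dist + latency(Ik).
dist(I0) = latency 1 = 1
dist(I1) = dist(I0) + 5 = 1 + 5 = 6
dist(I2) = dist(I1) + 3 = 6 + 3 = 9
Critical path = max dist = 9

9


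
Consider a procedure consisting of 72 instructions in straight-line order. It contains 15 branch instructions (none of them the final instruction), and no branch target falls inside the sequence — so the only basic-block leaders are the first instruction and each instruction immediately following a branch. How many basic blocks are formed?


With no in-sequence branch targets, the leaders are the first instruction plus the instruction after each branch.
Number of basic blocks = branches + 1
= 15 + 1 = 16

16


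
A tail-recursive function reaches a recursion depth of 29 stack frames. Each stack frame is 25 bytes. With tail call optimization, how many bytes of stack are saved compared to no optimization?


Without TCO: 29 * 25 = 725 bytes
With TCO: reuse 1 frame = 25 bytes
Savings = 725 - 25 = 700

700


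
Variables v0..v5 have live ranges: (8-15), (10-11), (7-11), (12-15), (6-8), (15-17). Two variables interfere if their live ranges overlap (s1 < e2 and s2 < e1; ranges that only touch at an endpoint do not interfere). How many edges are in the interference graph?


Check all pairs for overlapping intervals.
Two intervals (s1,e1) and (s2,e2) overlap if s1 < e2 and s2 < e1.
v0 (8-15) vs v1..v5: overlaps v1, v2, v3 -> 3
v1 (10-11) vs v2..v5: overlaps v2 -> 1
v2 (7-11) vs v3..v5: overlaps v4 -> 1
v3 (12-15) vs v4..v5: overlaps none -> 0
v4 (6-8) vs v5: overlaps none -> 0
Total overlapping pairs = 3 + 1 + 1 + 0 + 0 = 5

5
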